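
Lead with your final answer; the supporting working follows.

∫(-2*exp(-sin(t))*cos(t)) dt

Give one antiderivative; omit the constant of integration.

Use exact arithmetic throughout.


The answer is 2*exp(-sin(t)).
Step 1. Substitute u = sin(t), turning ∫(-2*exp(-sin(t))*cos(t)) dt into ∫(-2*exp(-u)) du: now ∫(-2*exp(-u)) du.
Step 2. Evaluate the standard form: now 2*exp(-u).
Step 3. Substitute back u = sin(t): now 2*exp(-sin(t)).
Answer: 2*exp(-sin(t)).


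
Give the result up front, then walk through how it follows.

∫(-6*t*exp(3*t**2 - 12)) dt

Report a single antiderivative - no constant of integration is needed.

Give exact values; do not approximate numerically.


The answer is -exp(3*t**2 - 12).
Step 1. Substitute u = t**2 - 4, turning ∫(-6*t*exp(3*t**2 - 12)) dt into ∫(-3*exp(3*u)) du: now ∫(-3*exp(3*u)) du.
Step 2. Evaluate the standard form: now -exp(3*u).
Step 3. Substitute back u = t**2 - 4: now -exp(3*t**2 - 12).
Answer: -exp(3*t**2 - 12).


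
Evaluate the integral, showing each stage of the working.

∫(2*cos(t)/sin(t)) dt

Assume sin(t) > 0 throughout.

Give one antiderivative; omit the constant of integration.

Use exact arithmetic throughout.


Step 1. Substitute u = sin(t), turning ∫(2*cos(t)/sin(t)) dt into ∫(2/u) du: now ∫(2/u) du.
Step 2. Evaluate the standard form [assuming u > 0]: now 2*log(u).
Step 3. Substitute back u = sin(t): now 2*log(sin(t)).
Answer: 2*log(sin(t)).


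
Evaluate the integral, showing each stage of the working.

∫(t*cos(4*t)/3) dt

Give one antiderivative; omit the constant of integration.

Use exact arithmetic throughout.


Step 1. Integrate ∫(t*cos(4*t)/3) dt by parts with u = t, dv = (cos(4*t)/3) dt, so v = sin(4*t)/12: now t*sin(4*t)/12 + ∫(-sin(4*t)/12) dt.
Step 2. Evaluate the standard form: now t*sin(4*t)/12 + cos(4*t)/48.
Answer: t*sin(4*t)/12 + cos(4*t)/48.


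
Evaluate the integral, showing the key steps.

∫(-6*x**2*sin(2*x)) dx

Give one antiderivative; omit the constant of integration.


Step 1. Integrate ∫(-6*x**2*sin(2*x)) dx by parts with u = x**2, dv = (-6*sin(2*x)) dx, so v = 3*cos(2*x): now 3*x**2*cos(2*x) + ∫(-6*x*cos(2*x)) dx.
Step 2. Integrate ∫(-6*x*cos(2*x)) dx by parts with u = x, dv = (-6*cos(2*x)) dx, so v = -3*sin(2*x): now 3*x**2*cos(2*x) - 3*x*sin(2*x) + ∫(3*sin(2*x)) dx.
Step 3. Evaluate the standard form: now 3*x**2*cos(2*x) - 3*x*sin(2*x) - 3*cos(2*x)/2.
Answer: 3*x**2*cos(2*x) - 3*x*sin(2*x) - 3*cos(2*x)/2.


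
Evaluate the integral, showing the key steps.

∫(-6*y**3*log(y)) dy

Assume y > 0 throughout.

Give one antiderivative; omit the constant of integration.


Step 1. Integrate ∫(-6*y**3*log(y)) dy by parts with u = log(y), dv = (-6*y**3) dy, so v = -3*y**4/2 [assuming y > 0]: now -3*y**4*log(y)/2 + ∫(3*y**3/2) dy.
Step 2. Evaluate the standard form: now -3*y**4*log(y)/2 + 3*y**4/8.
Answer: -3*y**4*log(y)/2 + 3*y**4/8.


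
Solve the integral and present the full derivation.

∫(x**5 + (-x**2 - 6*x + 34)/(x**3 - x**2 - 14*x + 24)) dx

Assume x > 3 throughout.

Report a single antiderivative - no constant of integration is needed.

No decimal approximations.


Step 1. Rewrite: now ∫(x**5) dx + ∫((-x**2 - 6*x + 34)/(x**3 - x**2 - 14*x + 24)) dx.
Step 2. Evaluate the standard form: now x**6/6 + ∫((-x**2 - 6*x + 34)/(x**3 - x**2 - 14*x + 24)) dx.
Step 3. Decompose ∫((-x**2 - 6*x + 34)/(x**3 - x**2 - 14*x + 24)) dx by partial fractions, (-x**2 - 6*x + 34)/(x**3 - x**2 - 14*x + 24) = 1/(x + 4) - 3/(x - 2) + 1/(x - 3): now x**6/6 + ∫(1/(x - 3)) dx + ∫(-3/(x - 2)) dx + ∫(1/(x + 4)) dx.
Step 4. Evaluate the standard form [assuming x > -4]: now x**6/6 + log(x + 4) + ∫(1/(x - 3)) dx + ∫(-3/(x - 2)) dx.
Step 5. Evaluate the standard form [assuming x > 2]: now x**6/6 - 3*log(x - 2) + log(x + 4) + ∫(1/(x - 3)) dx.
Step 6. Evaluate the standard form [assuming x > 3]: now x**6/6 + log(x - 3) - 3*log(x - 2) + log(x + 4).
Answer: x**6/6 + log(x - 3) - 3*log(x - 2) + log(x + 4).


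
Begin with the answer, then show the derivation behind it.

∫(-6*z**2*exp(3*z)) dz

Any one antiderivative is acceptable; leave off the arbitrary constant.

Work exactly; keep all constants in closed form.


The answer is -2*z**2*exp(3*z) + 4*z*exp(3*z)/3 - 4*exp(3*z)/9.
Step 1. Integrate ∫(-6*z**2*exp(3*z)) dz by parts with u = z**2, dv = (-6*exp(3*z)) dz, so v = -2*exp(3*z): now -2*z**2*exp(3*z) + ∫(4*z*exp(3*z)) dz.
Step 2. Integrate ∫(4*z*exp(3*z)) dz by parts with u = z, dv = (4*exp(3*z)) dz, so v = 4*exp(3*z)/3: now -2*z**2*exp(3*z) + 4*z*exp(3*z)/3 + ∫(-4*exp(3*z)/3) dz.
Step 3. Evaluate the standard form: now -2*z**2*exp(3*z) + 4*z*exp(3*z)/3 - 4*exp(3*z)/9.
Answer: -2*z**2*exp(3*z) + 4*z*exp(3*z)/3 - 4*exp(3*z)/9.


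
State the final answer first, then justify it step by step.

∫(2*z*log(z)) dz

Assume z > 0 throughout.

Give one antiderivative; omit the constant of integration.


The answer is z**2*log(z) - z**2/2.
Step 1. Integrate ∫(2*z*log(z)) dz by parts with u = log(z), dv = (2*z) dz, so v = z**2 [assuming z > 0]: now z**2*log(z) + ∫(-z) dz.
Step 2. Evaluate the standard form: now z**2*log(z) - z**2/2.
Answer: z**2*log(z) - z**2/2.


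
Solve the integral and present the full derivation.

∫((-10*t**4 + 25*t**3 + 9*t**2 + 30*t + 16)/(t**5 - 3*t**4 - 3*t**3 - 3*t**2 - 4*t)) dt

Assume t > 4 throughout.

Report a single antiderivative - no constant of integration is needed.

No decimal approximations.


Step 1. Decompose ∫((-10*t**4 + 25*t**3 + 9*t**2 + 30*t + 16)/(t**5 - 3*t**4 - 3*t**3 - 3*t**2 - 4*t)) dt by partial fractions, (-10*t**4 + 25*t**3 + 9*t**2 + 30*t + 16)/(t**5 - 3*t**4 - 3*t**3 - 3*t**2 - 4*t) = -1/(t**2 + 1) - 4/(t + 1) - 2/(t - 4) - 4/t: now ∫(-4/t) dt + ∫(-2/(t - 4)) dt + ∫(-4/(t + 1)) dt + ∫(-1/(t**2 + 1)) dt.
Step 2. Evaluate the standard form [assuming t > -1]: now -4*log(t + 1) + ∫(-4/t) dt + ∫(-2/(t - 4)) dt + ∫(-1/(t**2 + 1)) dt.
Step 3. Evaluate the standard form [assuming t > 4]: now -2*log(t - 4) - 4*log(t + 1) + ∫(-4/t) dt + ∫(-1/(t**2 + 1)) dt.
Step 4. Evaluate the standard form [assuming t > 0]: now -4*log(t) - 2*log(t - 4) - 4*log(t + 1) + ∫(-1/(t**2 + 1)) dt.
Step 5. Evaluate the standard form: now -4*log(t) - 2*log(t - 4) - 4*log(t + 1) - atan(t).
Answer: -4*log(t) - 2*log(t - 4) - 4*log(t + 1) - atan(t).


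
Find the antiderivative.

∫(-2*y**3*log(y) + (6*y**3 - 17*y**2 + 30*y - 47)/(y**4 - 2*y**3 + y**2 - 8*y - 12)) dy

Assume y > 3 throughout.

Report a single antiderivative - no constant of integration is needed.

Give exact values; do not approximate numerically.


Answer: -y**4*log(y)/2 + y**4/8 + log(y - 3) + 5*log(y + 1) - 3*atan(y/2)/2.


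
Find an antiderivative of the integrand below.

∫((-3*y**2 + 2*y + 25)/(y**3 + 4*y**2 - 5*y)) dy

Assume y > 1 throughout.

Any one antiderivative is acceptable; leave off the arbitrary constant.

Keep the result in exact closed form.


Answer: -5*log(y) + 4*log(y - 1) - 2*log(y + 5).


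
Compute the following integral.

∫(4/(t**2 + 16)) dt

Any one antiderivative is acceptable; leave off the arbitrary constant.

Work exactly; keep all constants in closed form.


Answer: atan(t/4).


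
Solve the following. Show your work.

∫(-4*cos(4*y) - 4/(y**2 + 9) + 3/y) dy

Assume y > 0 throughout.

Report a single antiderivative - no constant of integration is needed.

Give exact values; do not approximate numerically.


Step 1. Rewrite: now ∫(3/y) dy + ∫(-4/(y**2 + 9)) dy + ∫(-4*cos(4*y)) dy.
Step 2. Evaluate the standard form: now -4*atan(y/3)/3 + ∫(3/y) dy + ∫(-4*cos(4*y)) dy.
Step 3. Evaluate the standard form: now -sin(4*y) - 4*atan(y/3)/3 + ∫(3/y) dy.
Step 4. Evaluate the standard form [assuming y > 0]: now 3*log(y) - sin(4*y) - 4*atan(y/3)/3.
Answer: 3*log(y) - sin(4*y) - 4*atan(y/3)/3.


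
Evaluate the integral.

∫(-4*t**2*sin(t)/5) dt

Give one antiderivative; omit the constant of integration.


Answer: 4*t**2*cos(t)/5 - 8*t*sin(t)/5 - 8*cos(t)/5.


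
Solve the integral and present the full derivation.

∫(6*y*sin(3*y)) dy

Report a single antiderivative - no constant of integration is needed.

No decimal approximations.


Step 1. Integrate ∫(6*y*sin(3*y)) dy by parts with u = y, dv = (6*sin(3*y)) dy, so v = -2*cos(3*y): now -2*y*cos(3*y) + ∫(2*cos(3*y)) dy.
Step 2. Evaluate the standard form: now -2*y*cos(3*y) + 2*sin(3*y)/3.
Answer: -2*y*cos(3*y) + 2*sin(3*y)/3.


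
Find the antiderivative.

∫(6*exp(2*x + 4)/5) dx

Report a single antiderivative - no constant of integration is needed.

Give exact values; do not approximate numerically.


Answer: 3*exp(2*x + 4)/5.


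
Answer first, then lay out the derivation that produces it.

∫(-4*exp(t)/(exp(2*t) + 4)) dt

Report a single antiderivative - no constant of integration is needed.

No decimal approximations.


The answer is -2*atan(exp(t)/2).
Step 1. Substitute u = exp(t), turning ∫(-4*exp(t)/(exp(2*t) + 4)) dt into ∫(-4/(u**2 + 4)) du: now ∫(-4/(u**2 + 4)) du.
Step 2. Evaluate the standard form: now -2*atan(u/2).
Step 3. Substitute back u = exp(t): now -2*atan(exp(t)/2).
Answer: -2*atan(exp(t)/2).


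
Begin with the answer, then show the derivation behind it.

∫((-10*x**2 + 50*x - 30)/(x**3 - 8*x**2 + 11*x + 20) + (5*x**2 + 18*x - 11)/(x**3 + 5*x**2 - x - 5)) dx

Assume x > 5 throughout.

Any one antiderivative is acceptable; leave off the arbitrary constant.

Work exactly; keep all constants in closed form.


The answer is -5*log(x - 5) - 2*log(x - 4) + log(x - 1) + log(x + 5).
Step 1. Rewrite: now ∫((-10*x**2 + 50*x - 30)/(x**3 - 8*x**2 + 11*x + 20)) dx + ∫((5*x**2 + 18*x - 11)/(x**3 + 5*x**2 - x - 5)) dx.
Step 2. Decompose ∫((5*x**2 + 18*x - 11)/(x**3 + 5*x**2 - x - 5)) dx by partial fractions, (5*x**2 + 18*x - 11)/(x**3 + 5*x**2 - x - 5) = 1/(x + 5) + 3/(x + 1) + 1/(x - 1): now ∫((-10*x**2 + 50*x - 30)/(x**3 - 8*x**2 + 11*x + 20)) dx + ∫(1/(x - 1)) dx + ∫(3/(x + 1)) dx + ∫(1/(x + 5)) dx.
Step 3. Evaluate the standard form [assuming x > -5]: now log(x + 5) + ∫((-10*x**2 + 50*x - 30)/(x**3 - 8*x**2 + 11*x + 20)) dx + ∫(1/(x - 1)) dx + ∫(3/(x + 1)) dx.
Step 4. Evaluate the standard form [assuming x > 1]: now log(x - 1) + log(x + 5) + ∫((-10*x**2 + 50*x - 30)/(x**3 - 8*x**2 + 11*x + 20)) dx + ∫(3/(x + 1)) dx.
Step 5. Evaluate the standard form [assuming x > -1]: now log(x - 1) + 3*log(x + 1) + log(x + 5) + ∫((-10*x**2 + 50*x - 30)/(x**3 - 8*x**2 + 11*x + 20)) dx.
Step 6. Decompose ∫((-10*x**2 + 50*x - 30)/(x**3 - 8*x**2 + 11*x + 20)) dx by partial fractions, (-10*x**2 + 50*x - 30)/(x**3 - 8*x**2 + 11*x + 20) = -3/(x + 1) - 2/(x - 4) - 5/(x - 5): now log(x - 1) + 3*log(x + 1) + log(x + 5) + ∫(-5/(x - 5)) dx + ∫(-2/(x - 4)) dx + ∫(-3/(x + 1)) dx.
Step 7. Evaluate the standard form [assuming x > -1]: now log(x - 1) + log(x + 5) + ∫(-5/(x - 5)) dx + ∫(-2/(x - 4)) dx.
Step 8. Evaluate the standard form [assuming x > 4]: now -2*log(x - 4) + log(x - 1) + log(x + 5) + ∫(-5/(x - 5)) dx.
Step 9. Evaluate the standard form [assuming x > 5]: now -5*log(x - 5) - 2*log(x - 4) + log(x - 1) + log(x + 5).
Answer: -5*log(x - 5) - 2*log(x - 4) + log(x - 1) + log(x + 5).


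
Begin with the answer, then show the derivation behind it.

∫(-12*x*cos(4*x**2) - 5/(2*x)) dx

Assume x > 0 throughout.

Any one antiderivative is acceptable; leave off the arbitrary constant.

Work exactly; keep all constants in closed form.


The answer is -5*log(x)/2 - 3*sin(4*x**2)/2.
Step 1. Rewrite: now ∫(-5/(2*x)) dx + ∫(-12*x*cos(4*x**2)) dx.
Step 2. Substitute u = x**2, turning ∫(-12*x*cos(4*x**2)) dx into ∫(-6*cos(4*u)) du: now ∫(-5/(2*x)) dx + ∫(-6*cos(4*u)) du.
Step 3. Evaluate the standard form: now -3*sin(4*u)/2 + ∫(-5/(2*x)) dx.
Step 4. Substitute back u = x**2: now -3*sin(4*x**2)/2 + ∫(-5/(2*x)) dx.
Step 5. Evaluate the standard form [assuming x > 0]: now -5*log(x)/2 - 3*sin(4*x**2)/2.
Answer: -5*log(x)/2 - 3*sin(4*x**2)/2.


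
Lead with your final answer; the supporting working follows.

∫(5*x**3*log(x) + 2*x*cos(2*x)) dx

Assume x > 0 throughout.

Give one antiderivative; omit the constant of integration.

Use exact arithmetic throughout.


The answer is 5*x**4*log(x)/4 - 5*x**4/16 + x*sin(2*x) + cos(2*x)/2.
Step 1. Rewrite: now ∫(2*x*cos(2*x)) dx + ∫(5*x**3*log(x)) dx.
Step 2. Integrate ∫(5*x**3*log(x)) dx by parts with u = log(x), dv = (5*x**3) dx, so v = 5*x**4/4 [assuming x > 0]: now 5*x**4*log(x)/4 + ∫(-5*x**3/4) dx + ∫(2*x*cos(2*x)) dx.
Step 3. Evaluate the standard form: now 5*x**4*log(x)/4 - 5*x**4/16 + ∫(2*x*cos(2*x)) dx.
Step 4. Integrate ∫(2*x*cos(2*x)) dx by parts with u = x, dv = (2*cos(2*x)) dx, so v = sin(2*x): now 5*x**4*log(x)/4 - 5*x**4/16 + x*sin(2*x) + ∫(-sin(2*x)) dx.
Step 5. Evaluate the standard form: now 5*x**4*log(x)/4 - 5*x**4/16 + x*sin(2*x) + cos(2*x)/2.
Answer: 5*x**4*log(x)/4 - 5*x**4/16 + x*sin(2*x) + cos(2*x)/2.


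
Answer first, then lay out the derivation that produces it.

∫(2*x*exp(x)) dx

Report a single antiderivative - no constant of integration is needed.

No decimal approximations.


The answer is 2*x*exp(x) - 2*exp(x).
Step 1. Integrate ∫(2*x*exp(x)) dx by parts with u = x, dv = (2*exp(x)) dx, so v = 2*exp(x): now 2*x*exp(x) + ∫(-2*exp(x)) dx.
Step 2. Evaluate the standard form: now 2*x*exp(x) - 2*exp(x).
Answer: 2*x*exp(x) - 2*exp(x).


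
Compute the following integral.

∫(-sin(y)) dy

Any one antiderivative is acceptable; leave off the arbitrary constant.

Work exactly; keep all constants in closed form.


Answer: cos(y).


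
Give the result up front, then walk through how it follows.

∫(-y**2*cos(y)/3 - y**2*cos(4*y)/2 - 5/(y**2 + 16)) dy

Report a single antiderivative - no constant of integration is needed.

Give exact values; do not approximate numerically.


The answer is -y**2*sin(y)/3 - y**2*sin(4*y)/8 - 2*y*cos(y)/3 - y*cos(4*y)/16 + 2*sin(y)/3 + sin(4*y)/64 - 5*atan(y/4)/4.
Step 1. Rewrite: now ∫(-y**2*cos(y)/3) dy + ∫(-y**2*cos(4*y)/2) dy + ∫(-5/(y**2 + 16)) dy.
Step 2. Evaluate the standard form: now -5*atan(y/4)/4 + ∫(-y**2*cos(y)/3) dy + ∫(-y**2*cos(4*y)/2) dy.
Step 3. Integrate ∫(-y**2*cos(4*y)/2) dy by parts with u = y**2, dv = (-cos(4*y)/2) dy, so v = -sin(4*y)/8: now -y**2*sin(4*y)/8 - 5*atan(y/4)/4 + ∫(y*sin(4*y)/4) dy + ∫(-y**2*cos(y)/3) dy.
Step 4. Integrate ∫(y*sin(4*y)/4) dy by parts with u = y, dv = (sin(4*y)/4) dy, so v = -cos(4*y)/16: now -y**2*sin(4*y)/8 - y*cos(4*y)/16 - 5*atan(y/4)/4 + ∫(-y**2*cos(y)/3) dy + ∫(cos(4*y)/16) dy.
Step 5. Evaluate the standard form: now -y**2*sin(4*y)/8 - y*cos(4*y)/16 + sin(4*y)/64 - 5*atan(y/4)/4 + ∫(-y**2*cos(y)/3) dy.
Step 6. Integrate ∫(-y**2*cos(y)/3) dy by parts with u = y**2, dv = (-cos(y)/3) dy, so v = -sin(y)/3: now -y**2*sin(y)/3 - y**2*sin(4*y)/8 - y*cos(4*y)/16 + sin(4*y)/64 - 5*atan(y/4)/4 + ∫(2*y*sin(y)/3) dy.
Step 7. Integrate ∫(2*y*sin(y)/3) dy by parts with u = y, dv = (2*sin(y)/3) dy, so v = -2*cos(y)/3: now -y**2*sin(y)/3 - y**2*sin(4*y)/8 - 2*y*cos(y)/3 - y*cos(4*y)/16 + sin(4*y)/64 - 5*atan(y/4)/4 + ∫(2*cos(y)/3) dy.
Step 8. Evaluate the standard form: now -y**2*sin(y)/3 - y**2*sin(4*y)/8 - 2*y*cos(y)/3 - y*cos(4*y)/16 + 2*sin(y)/3 + sin(4*y)/64 - 5*atan(y/4)/4.
Answer: -y**2*sin(y)/3 - y**2*sin(4*y)/8 - 2*y*cos(y)/3 - y*cos(4*y)/16 + 2*sin(y)/3 + sin(4*y)/64 - 5*atan(y/4)/4.


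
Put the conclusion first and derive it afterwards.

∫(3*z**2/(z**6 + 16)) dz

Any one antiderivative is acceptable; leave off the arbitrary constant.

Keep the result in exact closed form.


The answer is atan(z**3/4)/4.
Step 1. Substitute u = z**3, turning ∫(3*z**2/(z**6 + 16)) dz into ∫(1/(u**2 + 16)) du: now ∫(1/(u**2 + 16)) du.
Step 2. Evaluate the standard form: now atan(u/4)/4.
Step 3. Substitute back u = z**3: now atan(z**3/4)/4.
Answer: atan(z**3/4)/4.


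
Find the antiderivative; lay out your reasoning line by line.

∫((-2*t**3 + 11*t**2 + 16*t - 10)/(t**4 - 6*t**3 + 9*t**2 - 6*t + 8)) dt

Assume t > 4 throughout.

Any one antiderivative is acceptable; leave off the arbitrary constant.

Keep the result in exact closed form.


Step 1. Decompose ∫((-2*t**3 + 11*t**2 + 16*t - 10)/(t**4 - 6*t**3 + 9*t**2 - 6*t + 8)) dt by partial fractions, (-2*t**3 + 11*t**2 + 16*t - 10)/(t**4 - 6*t**3 + 9*t**2 - 6*t + 8) = -3/(t**2 + 1) - 5/(t - 2) + 3/(t - 4): now ∫(3/(t - 4)) dt + ∫(-5/(t - 2)) dt + ∫(-3/(t**2 + 1)) dt.
Step 2. Evaluate the standard form [assuming t > 4]: now 3*log(t - 4) + ∫(-5/(t - 2)) dt + ∫(-3/(t**2 + 1)) dt.
Step 3. Evaluate the standard form [assuming t > 2]: now 3*log(t - 4) - 5*log(t - 2) + ∫(-3/(t**2 + 1)) dt.
Step 4. Evaluate the standard form: now 3*log(t - 4) - 5*log(t - 2) - 3*atan(t).
Answer: 3*log(t - 4) - 5*log(t - 2) - 3*atan(t).


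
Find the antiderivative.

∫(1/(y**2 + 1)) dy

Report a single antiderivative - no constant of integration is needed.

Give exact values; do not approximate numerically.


Answer: atan(y).


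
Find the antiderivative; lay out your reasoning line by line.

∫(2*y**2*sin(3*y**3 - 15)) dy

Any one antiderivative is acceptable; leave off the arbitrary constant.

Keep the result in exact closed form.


Step 1. Substitute u = y**3 - 5, turning ∫(2*y**2*sin(3*y**3 - 15)) dy into ∫(2*sin(3*u)/3) du: now ∫(2*sin(3*u)/3) du.
Step 2. Evaluate the standard form: now -2*cos(3*u)/9.
Step 3. Substitute back u = y**3 - 5: now -2*cos(3*y**3 - 15)/9.
Answer: -2*cos(3*y**3 - 15)/9.


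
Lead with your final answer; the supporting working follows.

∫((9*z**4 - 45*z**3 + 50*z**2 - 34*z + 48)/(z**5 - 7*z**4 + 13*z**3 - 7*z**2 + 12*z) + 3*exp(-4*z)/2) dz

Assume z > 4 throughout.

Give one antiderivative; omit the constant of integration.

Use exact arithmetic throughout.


The answer is 4*log(z) + 2*log(z - 4) + 3*log(z - 3) + atan(z) - 3*exp(-4*z)/8.
Step 1. Rewrite: now ∫((9*z**4 - 45*z**3 + 50*z**2 - 34*z + 48)/(z**5 - 7*z**4 + 13*z**3 - 7*z**2 + 12*z)) dz + ∫(3*exp(-4*z)/2) dz.
Step 2. Decompose ∫((9*z**4 - 45*z**3 + 50*z**2 - 34*z + 48)/(z**5 - 7*z**4 + 13*z**3 - 7*z**2 + 12*z)) dz by partial fractions, (9*z**4 - 45*z**3 + 50*z**2 - 34*z + 48)/(z**5 - 7*z**4 + 13*z**3 - 7*z**2 + 12*z) = 1/(z**2 + 1) + 3/(z - 3) + 2/(z - 4) + 4/z: now ∫(4/z) dz + ∫(2/(z - 4)) dz + ∫(3/(z - 3)) dz + ∫(1/(z**2 + 1)) dz + ∫(3*exp(-4*z)/2) dz.
Step 3. Evaluate the standard form [assuming z > 0]: now 4*log(z) + ∫(2/(z - 4)) dz + ∫(3/(z - 3)) dz + ∫(1/(z**2 + 1)) dz + ∫(3*exp(-4*z)/2) dz.
Step 4. Evaluate the standard form [assuming z > 4]: now 4*log(z) + 2*log(z - 4) + ∫(3/(z - 3)) dz + ∫(1/(z**2 + 1)) dz + ∫(3*exp(-4*z)/2) dz.
Step 5. Evaluate the standard form [assuming z > 3]: now 4*log(z) + 2*log(z - 4) + 3*log(z - 3) + ∫(1/(z**2 + 1)) dz + ∫(3*exp(-4*z)/2) dz.
Step 6. Evaluate the standard form: now 4*log(z) + 2*log(z - 4) + 3*log(z - 3) + atan(z) + ∫(3*exp(-4*z)/2) dz.
Step 7. Evaluate the standard form: now 4*log(z) + 2*log(z - 4) + 3*log(z - 3) + atan(z) - 3*exp(-4*z)/8.
Answer: 4*log(z) + 2*log(z - 4) + 3*log(z - 3) + atan(z) - 3*exp(-4*z)/8.


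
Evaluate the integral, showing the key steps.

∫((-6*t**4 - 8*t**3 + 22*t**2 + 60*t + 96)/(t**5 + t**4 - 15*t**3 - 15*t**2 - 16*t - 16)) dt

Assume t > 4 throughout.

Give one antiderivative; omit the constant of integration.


Step 1. Decompose ∫((-6*t**4 - 8*t**3 + 22*t**2 + 60*t + 96)/(t**5 + t**4 - 15*t**3 - 15*t**2 - 16*t - 16)) dt by partial fractions, (-6*t**4 - 8*t**3 + 22*t**2 + 60*t + 96)/(t**5 + t**4 - 15*t**3 - 15*t**2 - 16*t - 16) = -4/(t**2 + 1) - 2/(t + 4) - 2/(t + 1) - 2/(t - 4): now ∫(-2/(t - 4)) dt + ∫(-2/(t + 1)) dt + ∫(-2/(t + 4)) dt + ∫(-4/(t**2 + 1)) dt.
Step 2. Evaluate the standard form [assuming t > -4]: now -2*log(t + 4) + ∫(-2/(t - 4)) dt + ∫(-2/(t + 1)) dt + ∫(-4/(t**2 + 1)) dt.
Step 3. Evaluate the standard form [assuming t > -1]: now -2*log(t + 1) - 2*log(t + 4) + ∫(-2/(t - 4)) dt + ∫(-4/(t**2 + 1)) dt.
Step 4. Evaluate the standard form [assuming t > 4]: now -2*log(t - 4) - 2*log(t + 1) - 2*log(t + 4) + ∫(-4/(t**2 + 1)) dt.
Step 5. Evaluate the standard form: now -2*log(t - 4) - 2*log(t + 1) - 2*log(t + 4) - 4*atan(t).
Answer: -2*log(t - 4) - 2*log(t + 1) - 2*log(t + 4) - 4*atan(t).


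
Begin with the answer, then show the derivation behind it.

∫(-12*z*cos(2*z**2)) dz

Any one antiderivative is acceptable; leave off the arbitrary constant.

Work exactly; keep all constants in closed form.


The answer is -3*sin(2*z**2).
Step 1. Substitute u = z**2, turning ∫(-12*z*cos(2*z**2)) dz into ∫(-6*cos(2*u)) du: now ∫(-6*cos(2*u)) du.
Step 2. Evaluate the standard form: now -3*sin(2*u).
Step 3. Substitute back u = z**2: now -3*sin(2*z**2).
Answer: -3*sin(2*z**2).


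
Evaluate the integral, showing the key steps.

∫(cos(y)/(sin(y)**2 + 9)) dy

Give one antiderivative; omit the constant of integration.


Step 1. Substitute u = sin(y), turning ∫(cos(y)/(sin(y)**2 + 9)) dy into ∫(1/(u**2 + 9)) du: now ∫(1/(u**2 + 9)) du.
Step 2. Evaluate the standard form: now atan(u/3)/3.
Step 3. Substitute back u = sin(y): now atan(sin(y)/3)/3.
Answer: atan(sin(y)/3)/3.


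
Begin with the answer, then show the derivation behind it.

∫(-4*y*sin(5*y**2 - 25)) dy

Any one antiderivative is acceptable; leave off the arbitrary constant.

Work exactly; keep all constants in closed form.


The answer is 2*cos(5*y**2 - 25)/5.
Step 1. Substitute u = y**2 - 5, turning ∫(-4*y*sin(5*y**2 - 25)) dy into ∫(-2*sin(5*u)) du: now ∫(-2*sin(5*u)) du.
Step 2. Evaluate the standard form: now 2*cos(5*u)/5.
Step 3. Substitute back u = y**2 - 5: now 2*cos(5*y**2 - 25)/5.
Answer: 2*cos(5*y**2 - 25)/5.


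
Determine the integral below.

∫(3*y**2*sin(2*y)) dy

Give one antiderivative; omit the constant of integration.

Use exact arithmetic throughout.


Answer: -3*y**2*cos(2*y)/2 + 3*y*sin(2*y)/2 + 3*cos(2*y)/4.


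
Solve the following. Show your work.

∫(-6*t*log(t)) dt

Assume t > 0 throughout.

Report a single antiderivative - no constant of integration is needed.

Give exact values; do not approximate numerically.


Step 1. Integrate ∫(-6*t*log(t)) dt by parts with u = log(t), dv = (-6*t) dt, so v = -3*t**2 [assuming t > 0]: now -3*t**2*log(t) + ∫(3*t) dt.
Step 2. Evaluate the standard form: now -3*t**2*log(t) + 3*t**2/2.
Answer: -3*t**2*log(t) + 3*t**2/2.


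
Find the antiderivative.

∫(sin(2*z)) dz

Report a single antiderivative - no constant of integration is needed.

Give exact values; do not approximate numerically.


Answer: -cos(2*z)/2.


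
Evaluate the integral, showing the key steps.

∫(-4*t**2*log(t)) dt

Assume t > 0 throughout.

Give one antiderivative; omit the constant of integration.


Step 1. Integrate ∫(-4*t**2*log(t)) dt by parts with u = log(t), dv = (-4*t**2) dt, so v = -4*t**3/3 [assuming t > 0]: now -4*t**3*log(t)/3 + ∫(4*t**2/3) dt.
Step 2. Evaluate the standard form: now -4*t**3*log(t)/3 + 4*t**3/9.
Answer: -4*t**3*log(t)/3 + 4*t**3/9.


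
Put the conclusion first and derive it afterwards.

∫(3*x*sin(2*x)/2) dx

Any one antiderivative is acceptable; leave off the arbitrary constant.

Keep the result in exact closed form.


The answer is -3*x*cos(2*x)/4 + 3*sin(2*x)/8.
Step 1. Integrate ∫(3*x*sin(2*x)/2) dx by parts with u = x, dv = (3*sin(2*x)/2) dx, so v = -3*cos(2*x)/4: now -3*x*cos(2*x)/4 + ∫(3*cos(2*x)/4) dx.
Step 2. Evaluate the standard form: now -3*x*cos(2*x)/4 + 3*sin(2*x)/8.
Answer: -3*x*cos(2*x)/4 + 3*sin(2*x)/8.


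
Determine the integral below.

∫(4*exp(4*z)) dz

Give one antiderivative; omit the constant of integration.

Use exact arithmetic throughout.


Answer: exp(4*z).


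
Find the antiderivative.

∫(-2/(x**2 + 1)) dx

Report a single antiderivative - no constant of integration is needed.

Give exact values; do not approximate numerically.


Answer: -2*atan(x).


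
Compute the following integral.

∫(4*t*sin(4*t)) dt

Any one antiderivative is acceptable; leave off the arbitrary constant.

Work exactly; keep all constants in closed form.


Answer: -t*cos(4*t) + sin(4*t)/4.


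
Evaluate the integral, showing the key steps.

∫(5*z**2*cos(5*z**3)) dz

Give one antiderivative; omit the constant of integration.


Step 1. Substitute u = z**3, turning ∫(5*z**2*cos(5*z**3)) dz into ∫(5*cos(5*u)/3) du: now ∫(5*cos(5*u)/3) du.
Step 2. Evaluate the standard form: now sin(5*u)/3.
Step 3. Substitute back u = z**3: now sin(5*z**3)/3.
Answer: sin(5*z**3)/3.


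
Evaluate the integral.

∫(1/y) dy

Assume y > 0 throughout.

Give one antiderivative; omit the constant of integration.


Answer: log(y).


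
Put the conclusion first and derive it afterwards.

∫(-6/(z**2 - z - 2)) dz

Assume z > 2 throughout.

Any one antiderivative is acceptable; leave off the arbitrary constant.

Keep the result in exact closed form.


The answer is -2*log(z - 2) + 2*log(z + 1).
Step 1. Decompose ∫(-6/(z**2 - z - 2)) dz by partial fractions, -6/(z**2 - z - 2) = 2/(z + 1) - 2/(z - 2): now ∫(-2/(z - 2)) dz + ∫(2/(z + 1)) dz.
Step 2. Evaluate the standard form [assuming z > -1]: now 2*log(z + 1) + ∫(-2/(z - 2)) dz.
Step 3. Evaluate the standard form [assuming z > 2]: now -2*log(z - 2) + 2*log(z + 1).
Answer: -2*log(z - 2) + 2*log(z + 1).


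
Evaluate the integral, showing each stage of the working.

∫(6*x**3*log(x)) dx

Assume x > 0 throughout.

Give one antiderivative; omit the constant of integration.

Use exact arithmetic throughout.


Step 1. Integrate ∫(6*x**3*log(x)) dx by parts with u = log(x), dv = (6*x**3) dx, so v = 3*x**4/2 [assuming x > 0]: now 3*x**4*log(x)/2 + ∫(-3*x**3/2) dx.
Step 2. Evaluate the standard form: now 3*x**4*log(x)/2 - 3*x**4/8.
Answer: 3*x**4*log(x)/2 - 3*x**4/8.


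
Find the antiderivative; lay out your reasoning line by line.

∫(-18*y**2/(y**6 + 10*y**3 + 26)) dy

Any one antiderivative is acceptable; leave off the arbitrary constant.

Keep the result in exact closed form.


Step 1. Substitute u = y**3 + 5, turning ∫(-18*y**2/(y**6 + 10*y**3 + 26)) dy into ∫(-6/(u**2 + 1)) du: now ∫(-6/(u**2 + 1)) du.
Step 2. Evaluate the standard form: now -6*atan(u).
Step 3. Substitute back u = y**3 + 5: now -6*atan(y**3 + 5).
Answer: -6*atan(y**3 + 5).


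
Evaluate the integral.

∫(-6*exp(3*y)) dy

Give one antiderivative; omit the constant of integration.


Answer: -2*exp(3*y).


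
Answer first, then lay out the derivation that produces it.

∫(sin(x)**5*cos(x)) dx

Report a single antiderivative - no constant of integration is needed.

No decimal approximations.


The answer is sin(x)**6/6.
Step 1. Substitute u = sin(x), turning ∫(sin(x)**5*cos(x)) dx into ∫(u**5) du: now ∫(u**5) du.
Step 2. Evaluate the standard form: now u**6/6.
Step 3. Substitute back u = sin(x): now sin(x)**6/6.
Answer: sin(x)**6/6.


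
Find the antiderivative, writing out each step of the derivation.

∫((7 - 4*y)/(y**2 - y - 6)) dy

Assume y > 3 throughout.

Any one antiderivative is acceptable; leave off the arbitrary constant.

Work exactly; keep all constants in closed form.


Step 1. Decompose ∫((7 - 4*y)/(y**2 - y - 6)) dy by partial fractions, (7 - 4*y)/(y**2 - y - 6) = -3/(y + 2) - 1/(y - 3): now ∫(-1/(y - 3)) dy + ∫(-3/(y + 2)) dy.
Step 2. Evaluate the standard form [assuming y > 3]: now -log(y - 3) + ∫(-3/(y + 2)) dy.
Step 3. Evaluate the standard form [assuming y > -2]: now -log(y - 3) - 3*log(y + 2).
Answer: -log(y - 3) - 3*log(y + 2).


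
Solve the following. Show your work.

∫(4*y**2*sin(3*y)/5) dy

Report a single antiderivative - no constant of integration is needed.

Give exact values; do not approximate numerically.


Step 1. Integrate ∫(4*y**2*sin(3*y)/5) dy by parts with u = y**2, dv = (4*sin(3*y)/5) dy, so v = -4*cos(3*y)/15: now -4*y**2*cos(3*y)/15 + ∫(8*y*cos(3*y)/15) dy.
Step 2. Integrate ∫(8*y*cos(3*y)/15) dy by parts with u = y, dv = (8*cos(3*y)/15) dy, so v = 8*sin(3*y)/45: now -4*y**2*cos(3*y)/15 + 8*y*sin(3*y)/45 + ∫(-8*sin(3*y)/45) dy.
Step 3. Evaluate the standard form: now -4*y**2*cos(3*y)/15 + 8*y*sin(3*y)/45 + 8*cos(3*y)/135.
Answer: -4*y**2*cos(3*y)/15 + 8*y*sin(3*y)/45 + 8*cos(3*y)/135.


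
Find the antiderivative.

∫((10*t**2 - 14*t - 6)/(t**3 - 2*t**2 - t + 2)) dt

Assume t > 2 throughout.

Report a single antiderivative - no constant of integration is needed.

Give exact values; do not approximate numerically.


Answer: 2*log(t - 2) + 5*log(t - 1) + 3*log(t + 1).


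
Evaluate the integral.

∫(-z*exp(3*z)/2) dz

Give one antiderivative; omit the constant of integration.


Answer: -z*exp(3*z)/6 + exp(3*z)/18.


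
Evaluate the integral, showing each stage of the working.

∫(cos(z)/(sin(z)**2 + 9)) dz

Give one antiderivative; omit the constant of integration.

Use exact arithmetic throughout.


Step 1. Substitute u = sin(z), turning ∫(cos(z)/(sin(z)**2 + 9)) dz into ∫(1/(u**2 + 9)) du: now ∫(1/(u**2 + 9)) du.
Step 2. Evaluate the standard form: now atan(u/3)/3.
Step 3. Substitute back u = sin(z): now atan(sin(z)/3)/3.
Answer: atan(sin(z)/3)/3.


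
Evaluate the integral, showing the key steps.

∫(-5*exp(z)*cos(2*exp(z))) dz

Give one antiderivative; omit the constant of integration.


Step 1. Substitute u = exp(z), turning ∫(-5*exp(z)*cos(2*exp(z))) dz into ∫(-5*cos(2*u)) du: now ∫(-5*cos(2*u)) du.
Step 2. Evaluate the standard form: now -5*sin(2*u)/2.
Step 3. Substitute back u = exp(z): now -5*sin(2*exp(z))/2.
Answer: -5*sin(2*exp(z))/2.


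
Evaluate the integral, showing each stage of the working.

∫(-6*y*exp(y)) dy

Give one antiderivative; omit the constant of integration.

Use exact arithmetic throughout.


Step 1. Integrate ∫(-6*y*exp(y)) dy by parts with u = y, dv = (-6*exp(y)) dy, so v = -6*exp(y): now -6*y*exp(y) + ∫(6*exp(y)) dy.
Step 2. Evaluate the standard form: now -6*y*exp(y) + 6*exp(y).
Answer: -6*y*exp(y) + 6*exp(y).


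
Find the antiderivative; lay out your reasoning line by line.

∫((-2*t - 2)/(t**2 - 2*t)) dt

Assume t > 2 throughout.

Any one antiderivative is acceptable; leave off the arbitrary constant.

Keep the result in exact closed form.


Step 1. Decompose ∫((-2*t - 2)/(t**2 - 2*t)) dt by partial fractions, (-2*t - 2)/(t**2 - 2*t) = -3/(t - 2) + 1/t: now ∫(1/t) dt + ∫(-3/(t - 2)) dt.
Step 2. Evaluate the standard form [assuming t > 0]: now log(t) + ∫(-3/(t - 2)) dt.
Step 3. Evaluate the standard form [assuming t > 2]: now log(t) - 3*log(t - 2).
Answer: log(t) - 3*log(t - 2).


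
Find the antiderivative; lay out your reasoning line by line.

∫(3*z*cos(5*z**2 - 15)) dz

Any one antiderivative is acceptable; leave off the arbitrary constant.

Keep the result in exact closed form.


Step 1. Substitute u = z**2 - 3, turning ∫(3*z*cos(5*z**2 - 15)) dz into ∫(3*cos(5*u)/2) du: now ∫(3*cos(5*u)/2) du.
Step 2. Evaluate the standard form: now 3*sin(5*u)/10.
Step 3. Substitute back u = z**2 - 3: now 3*sin(5*z**2 - 15)/10.
Answer: 3*sin(5*z**2 - 15)/10.


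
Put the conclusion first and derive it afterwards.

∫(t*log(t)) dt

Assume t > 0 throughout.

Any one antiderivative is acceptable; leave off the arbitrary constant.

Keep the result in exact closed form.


The answer is t**2*log(t)/2 - t**2/4.
Step 1. Integrate ∫(t*log(t)) dt by parts with u = log(t), dv = (t) dt, so v = t**2/2 [assuming t > 0]: now t**2*log(t)/2 + ∫(-t/2) dt.
Step 2. Evaluate the standard form: now t**2*log(t)/2 - t**2/4.
Answer: t**2*log(t)/2 - t**2/4.


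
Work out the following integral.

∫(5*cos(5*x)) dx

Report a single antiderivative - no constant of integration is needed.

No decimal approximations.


Answer: sin(5*x).


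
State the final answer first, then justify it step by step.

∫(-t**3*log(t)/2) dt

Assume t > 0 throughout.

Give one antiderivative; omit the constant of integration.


The answer is -t**4*log(t)/8 + t**4/32.
Step 1. Integrate ∫(-t**3*log(t)/2) dt by parts with u = log(t), dv = (-t**3/2) dt, so v = -t**4/8 [assuming t > 0]: now -t**4*log(t)/8 + ∫(t**3/8) dt.
Step 2. Evaluate the standard form: now -t**4*log(t)/8 + t**4/32.
Answer: -t**4*log(t)/8 + t**4/32.


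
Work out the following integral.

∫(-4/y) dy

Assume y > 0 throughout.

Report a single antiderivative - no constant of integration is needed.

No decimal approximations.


Answer: -4*log(y).


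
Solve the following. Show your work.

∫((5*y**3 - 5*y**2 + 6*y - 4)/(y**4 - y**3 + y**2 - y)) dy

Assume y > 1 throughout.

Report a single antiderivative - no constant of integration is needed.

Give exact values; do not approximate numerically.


Step 1. Decompose ∫((5*y**3 - 5*y**2 + 6*y - 4)/(y**4 - y**3 + y**2 - y)) dy by partial fractions, (5*y**3 - 5*y**2 + 6*y - 4)/(y**4 - y**3 + y**2 - y) = -1/(y**2 + 1) + 1/(y - 1) + 4/y: now ∫(4/y) dy + ∫(1/(y - 1)) dy + ∫(-1/(y**2 + 1)) dy.
Step 2. Evaluate the standard form [assuming y > 0]: now 4*log(y) + ∫(1/(y - 1)) dy + ∫(-1/(y**2 + 1)) dy.
Step 3. Evaluate the standard form [assuming y > 1]: now 4*log(y) + log(y - 1) + ∫(-1/(y**2 + 1)) dy.
Step 4. Evaluate the standard form: now 4*log(y) + log(y - 1) - atan(y).
Answer: 4*log(y) + log(y - 1) - atan(y).


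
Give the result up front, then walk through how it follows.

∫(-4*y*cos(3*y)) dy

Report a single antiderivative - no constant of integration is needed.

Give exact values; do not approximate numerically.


The answer is -4*y*sin(3*y)/3 - 4*cos(3*y)/9.
Step 1. Integrate ∫(-4*y*cos(3*y)) dy by parts with u = y, dv = (-4*cos(3*y)) dy, so v = -4*sin(3*y)/3: now -4*y*sin(3*y)/3 + ∫(4*sin(3*y)/3) dy.
Step 2. Evaluate the standard form: now -4*y*sin(3*y)/3 - 4*cos(3*y)/9.
Answer: -4*y*sin(3*y)/3 - 4*cos(3*y)/9.


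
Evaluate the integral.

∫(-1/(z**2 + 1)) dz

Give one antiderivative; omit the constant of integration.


Answer: -atan(z).


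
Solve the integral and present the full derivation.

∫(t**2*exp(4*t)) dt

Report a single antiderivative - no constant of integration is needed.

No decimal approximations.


Step 1. Integrate ∫(t**2*exp(4*t)) dt by parts with u = t**2, dv = (exp(4*t)) dt, so v = exp(4*t)/4: now t**2*exp(4*t)/4 + ∫(-t*exp(4*t)/2) dt.
Step 2. Integrate ∫(-t*exp(4*t)/2) dt by parts with u = t, dv = (-exp(4*t)/2) dt, so v = -exp(4*t)/8: now t**2*exp(4*t)/4 - t*exp(4*t)/8 + ∫(exp(4*t)/8) dt.
Step 3. Evaluate the standard form: now t**2*exp(4*t)/4 - t*exp(4*t)/8 + exp(4*t)/32.
Answer: t**2*exp(4*t)/4 - t*exp(4*t)/8 + exp(4*t)/32.


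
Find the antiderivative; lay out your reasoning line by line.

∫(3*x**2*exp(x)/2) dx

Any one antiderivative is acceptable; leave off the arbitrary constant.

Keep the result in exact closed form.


Step 1. Integrate ∫(3*x**2*exp(x)/2) dx by parts with u = x**2, dv = (3*exp(x)/2) dx, so v = 3*exp(x)/2: now 3*x**2*exp(x)/2 + ∫(-3*x*exp(x)) dx.
Step 2. Integrate ∫(-3*x*exp(x)) dx by parts with u = x, dv = (-3*exp(x)) dx, so v = -3*exp(x): now 3*x**2*exp(x)/2 - 3*x*exp(x) + ∫(3*exp(x)) dx.
Step 3. Evaluate the standard form: now 3*x**2*exp(x)/2 - 3*x*exp(x) + 3*exp(x).
Answer: 3*x**2*exp(x)/2 - 3*x*exp(x) + 3*exp(x).


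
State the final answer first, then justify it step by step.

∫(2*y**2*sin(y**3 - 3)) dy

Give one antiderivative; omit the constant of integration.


The answer is -2*cos(y**3 - 3)/3.
Step 1. Substitute u = y**3 - 3, turning ∫(2*y**2*sin(y**3 - 3)) dy into ∫(2*sin(u)/3) du: now ∫(2*sin(u)/3) du.
Step 2. Evaluate the standard form: now -2*cos(u)/3.
Step 3. Substitute back u = y**3 - 3: now -2*cos(y**3 - 3)/3.
Answer: -2*cos(y**3 - 3)/3.


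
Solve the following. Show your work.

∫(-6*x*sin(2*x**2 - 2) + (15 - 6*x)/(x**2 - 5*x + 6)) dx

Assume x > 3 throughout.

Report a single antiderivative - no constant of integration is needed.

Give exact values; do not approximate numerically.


Step 1. Rewrite: now ∫(-6*x*sin(2*x**2 - 2)) dx + ∫((15 - 6*x)/(x**2 - 5*x + 6)) dx.
Step 2. Substitute u = x**2 - 1, turning ∫(-6*x*sin(2*x**2 - 2)) dx into ∫(-3*sin(2*u)) du: now ∫((15 - 6*x)/(x**2 - 5*x + 6)) dx + ∫(-3*sin(2*u)) du.
Step 3. Evaluate the standard form: now 3*cos(2*u)/2 + ∫((15 - 6*x)/(x**2 - 5*x + 6)) dx.
Step 4. Substitute back u = x**2 - 1: now 3*cos(2*x**2 - 2)/2 + ∫((15 - 6*x)/(x**2 - 5*x + 6)) dx.
Step 5. Decompose ∫((15 - 6*x)/(x**2 - 5*x + 6)) dx by partial fractions, (15 - 6*x)/(x**2 - 5*x + 6) = -3/(x - 2) - 3/(x - 3): now 3*cos(2*x**2 - 2)/2 + ∫(-3/(x - 3)) dx + ∫(-3/(x - 2)) dx.
Step 6. Evaluate the standard form [assuming x > 3]: now -3*log(x - 3) + 3*cos(2*x**2 - 2)/2 + ∫(-3/(x - 2)) dx.
Step 7. Evaluate the standard form [assuming x > 2]: now -3*log(x - 3) - 3*log(x - 2) + 3*cos(2*x**2 - 2)/2.
Answer: -3*log(x - 3) - 3*log(x - 2) + 3*cos(2*x**2 - 2)/2.


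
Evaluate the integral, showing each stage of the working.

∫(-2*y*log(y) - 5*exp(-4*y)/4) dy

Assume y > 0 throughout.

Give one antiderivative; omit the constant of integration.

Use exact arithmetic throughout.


Step 1. Rewrite: now ∫(-2*y*log(y)) dy + ∫(-5*exp(-4*y)/4) dy.
Step 2. Integrate ∫(-2*y*log(y)) dy by parts with u = log(y), dv = (-2*y) dy, so v = -y**2 [assuming y > 0]: now -y**2*log(y) + ∫(y) dy + ∫(-5*exp(-4*y)/4) dy.
Step 3. Evaluate the standard form: now -y**2*log(y) + y**2/2 + ∫(-5*exp(-4*y)/4) dy.
Step 4. Evaluate the standard form: now -y**2*log(y) + y**2/2 + 5*exp(-4*y)/16.
Answer: -y**2*log(y) + y**2/2 + 5*exp(-4*y)/16.


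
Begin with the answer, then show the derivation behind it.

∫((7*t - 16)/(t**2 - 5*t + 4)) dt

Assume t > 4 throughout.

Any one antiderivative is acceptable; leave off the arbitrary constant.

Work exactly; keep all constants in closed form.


The answer is 4*log(t - 4) + 3*log(t - 1).
Step 1. Decompose ∫((7*t - 16)/(t**2 - 5*t + 4)) dt by partial fractions, (7*t - 16)/(t**2 - 5*t + 4) = 3/(t - 1) + 4/(t - 4): now ∫(4/(t - 4)) dt + ∫(3/(t - 1)) dt.
Step 2. Evaluate the standard form [assuming t > 4]: now 4*log(t - 4) + ∫(3/(t - 1)) dt.
Step 3. Evaluate the standard form [assuming t > 1]: now 4*log(t - 4) + 3*log(t - 1).
Answer: 4*log(t - 4) + 3*log(t - 1).


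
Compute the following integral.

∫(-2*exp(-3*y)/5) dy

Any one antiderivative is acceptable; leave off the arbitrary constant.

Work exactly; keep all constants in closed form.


Answer: 2*exp(-3*y)/15.


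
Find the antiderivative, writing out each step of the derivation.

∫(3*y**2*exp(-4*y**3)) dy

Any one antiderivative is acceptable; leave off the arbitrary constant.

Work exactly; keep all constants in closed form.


Step 1. Substitute u = y**3, turning ∫(3*y**2*exp(-4*y**3)) dy into ∫(exp(-4*u)) du: now ∫(exp(-4*u)) du.
Step 2. Evaluate the standard form: now -exp(-4*u)/4.
Step 3. Substitute back u = y**3: now -exp(-4*y**3)/4.
Answer: -exp(-4*y**3)/4.


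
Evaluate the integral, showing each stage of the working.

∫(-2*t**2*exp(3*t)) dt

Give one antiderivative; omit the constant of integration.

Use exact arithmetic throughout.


Step 1. Integrate ∫(-2*t**2*exp(3*t)) dt by parts with u = t**2, dv = (-2*exp(3*t)) dt, so v = -2*exp(3*t)/3: now -2*t**2*exp(3*t)/3 + ∫(4*t*exp(3*t)/3) dt.
Step 2. Integrate ∫(4*t*exp(3*t)/3) dt by parts with u = t, dv = (4*exp(3*t)/3) dt, so v = 4*exp(3*t)/9: now -2*t**2*exp(3*t)/3 + 4*t*exp(3*t)/9 + ∫(-4*exp(3*t)/9) dt.
Step 3. Evaluate the standard form: now -2*t**2*exp(3*t)/3 + 4*t*exp(3*t)/9 - 4*exp(3*t)/27.
Answer: -2*t**2*exp(3*t)/3 + 4*t*exp(3*t)/9 - 4*exp(3*t)/27.


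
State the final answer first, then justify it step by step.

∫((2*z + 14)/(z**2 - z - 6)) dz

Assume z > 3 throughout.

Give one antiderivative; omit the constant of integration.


The answer is 4*log(z - 3) - 2*log(z + 2).
Step 1. Decompose ∫((2*z + 14)/(z**2 - z - 6)) dz by partial fractions, (2*z + 14)/(z**2 - z - 6) = -2/(z + 2) + 4/(z - 3): now ∫(4/(z - 3)) dz + ∫(-2/(z + 2)) dz.
Step 2. Evaluate the standard form [assuming z > 3]: now 4*log(z - 3) + ∫(-2/(z + 2)) dz.
Step 3. Evaluate the standard form [assuming z > -2]: now 4*log(z - 3) - 2*log(z + 2).
Answer: 4*log(z - 3) - 2*log(z + 2).


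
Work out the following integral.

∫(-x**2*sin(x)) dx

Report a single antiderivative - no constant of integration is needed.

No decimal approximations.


Answer: x**2*cos(x) - 2*x*sin(x) - 2*cos(x).
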